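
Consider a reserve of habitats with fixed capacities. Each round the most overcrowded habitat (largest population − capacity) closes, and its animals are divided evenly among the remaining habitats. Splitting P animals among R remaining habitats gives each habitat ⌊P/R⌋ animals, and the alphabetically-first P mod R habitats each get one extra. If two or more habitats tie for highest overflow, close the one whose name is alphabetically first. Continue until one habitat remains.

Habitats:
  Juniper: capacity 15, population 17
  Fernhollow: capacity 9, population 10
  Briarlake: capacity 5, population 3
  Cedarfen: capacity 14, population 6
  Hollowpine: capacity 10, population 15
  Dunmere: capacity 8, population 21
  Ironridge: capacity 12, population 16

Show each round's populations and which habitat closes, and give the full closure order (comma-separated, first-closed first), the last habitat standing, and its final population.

Round 1: Briarlake=3 Cedarfen=6 Dunmere=21 Fernhollow=10 Hollowpine=15 Ironridge=16 Juniper=17 → close Dunmere (overflow 13)
  21÷6 = 3 each, +1 to first 3
Round 2: Briarlake=7 Cedarfen=10 Fernhollow=14 Hollowpine=18 Ironridge=19 Juniper=20 → close Hollowpine (overflow 8)
  18÷5 = 3 each, +1 to first 3
Round 3: Briarlake=11 Cedarfen=14 Fernhollow=18 Ironridge=22 Juniper=23 → close Ironridge (overflow 10)
  22÷4 = 5 each, +1 to first 2
Round 4: Briarlake=17 Cedarfen=20 Fernhollow=23 Juniper=28 → close Fernhollow (overflow 14)
  23÷3 = 7 each, +1 to first 2
Round 5: Briarlake=25 Cedarfen=28 Juniper=35 → close Briarlake (overflow 20)
  25÷2 = 12 each, +1 to first 1
Round 6: Cedarfen=41 Juniper=47 → close Juniper (overflow 32)
  47÷1 = 47 each, +1 to first 0

Closure order: Dunmere, Hollowpine, Ironridge, Fernhollow, Briarlake, Juniper
Last habitat: Cedarfen with 88 animals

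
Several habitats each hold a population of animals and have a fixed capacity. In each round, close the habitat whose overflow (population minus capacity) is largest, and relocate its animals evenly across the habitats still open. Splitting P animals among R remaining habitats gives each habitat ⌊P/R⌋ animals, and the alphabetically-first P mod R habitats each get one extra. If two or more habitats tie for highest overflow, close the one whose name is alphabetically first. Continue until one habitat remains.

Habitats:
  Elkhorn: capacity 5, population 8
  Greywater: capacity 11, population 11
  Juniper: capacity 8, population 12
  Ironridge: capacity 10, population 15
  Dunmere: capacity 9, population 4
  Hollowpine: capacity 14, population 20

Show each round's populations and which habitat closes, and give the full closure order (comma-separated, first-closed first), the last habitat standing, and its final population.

Closure order: Hollowpine, Ironridge, Elkhorn, Juniper, Greywater
Last habitat: Dunmere with 70 animals

Round 1: Dunmere=4 Elkhorn=8 Greywater=11 Hollowpine=20 Ironridge=15 Juniper=12 → close Hollowpine (overflow 6)
  20÷5 = 4 each, +1 to first 0
Round 2: Dunmere=8 Elkhorn=12 Greywater=15 Ironridge=19 Juniper=16 → close Ironridge (overflow 9)
  19÷4 = 4 each, +1 to first 3
Round 3: Dunmere=13 Elkhorn=17 Greywater=20 Juniper=20 → close Elkhorn (overflow 12)
  17÷3 = 5 each, +1 to first 2
Round 4: Dunmere=19 Greywater=26 Juniper=25 → close Juniper (overflow 17)
  25÷2 = 12 each, +1 to first 1
Round 5: Dunmere=32 Greywater=38 → close Greywater (overflow 27)
  38÷1 = 38 each, +1 to first 0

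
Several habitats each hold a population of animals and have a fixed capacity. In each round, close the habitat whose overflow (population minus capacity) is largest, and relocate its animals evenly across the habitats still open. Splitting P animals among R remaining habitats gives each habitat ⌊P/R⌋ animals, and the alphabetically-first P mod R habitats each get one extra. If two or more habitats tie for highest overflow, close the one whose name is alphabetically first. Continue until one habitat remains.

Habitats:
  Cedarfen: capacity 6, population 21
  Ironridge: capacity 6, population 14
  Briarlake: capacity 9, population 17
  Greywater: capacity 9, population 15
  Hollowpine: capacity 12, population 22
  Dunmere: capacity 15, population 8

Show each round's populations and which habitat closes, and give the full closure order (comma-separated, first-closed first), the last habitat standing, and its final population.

Closure order: Cedarfen, Hollowpine, Briarlake, Ironridge, Greywater
Last habitat: Dunmere with 97 animals

Round 1: Briarlake=17 Cedarfen=21 Dunmere=8 Greywater=15 Hollowpine=22 Ironridge=14 → close Cedarfen (overflow 15)
  21÷5 = 4 each, +1 to first 1
Round 2: Briarlake=22 Dunmere=12 Greywater=19 Hollowpine=26 Ironridge=18 → close Hollowpine (overflow 14)
  26÷4 = 6 each, +1 to first 2
Round 3: Briarlake=29 Dunmere=19 Greywater=25 Ironridge=24 → close Briarlake (overflow 20)
  29÷3 = 9 each, +1 to first 2
Round 4: Dunmere=29 Greywater=35 Ironridge=33 → close Ironridge (overflow 27)
  33÷2 = 16 each, +1 to first 1
Round 5: Dunmere=46 Greywater=51 → close Greywater (overflow 42)
  51÷1 = 51 each, +1 to first 0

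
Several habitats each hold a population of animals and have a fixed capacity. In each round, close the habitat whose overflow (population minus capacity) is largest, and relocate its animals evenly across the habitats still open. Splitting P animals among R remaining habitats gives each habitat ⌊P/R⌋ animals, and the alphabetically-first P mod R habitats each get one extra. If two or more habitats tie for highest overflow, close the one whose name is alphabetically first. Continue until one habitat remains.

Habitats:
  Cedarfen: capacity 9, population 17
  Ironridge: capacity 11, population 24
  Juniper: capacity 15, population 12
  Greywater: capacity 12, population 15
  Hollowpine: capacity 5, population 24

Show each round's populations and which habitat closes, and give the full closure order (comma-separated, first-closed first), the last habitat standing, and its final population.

Round 1: Cedarfen=17 Greywater=15 Hollowpine=24 Ironridge=24 Juniper=12 → close Hollowpine (overflow 19)
  24÷4 = 6 each, +1 to first 0
Round 2: Cedarfen=23 Greywater=21 Ironridge=30 Juniper=18 → close Ironridge (overflow 19)
  30÷3 = 10 each, +1 to first 0
Round 3: Cedarfen=33 Greywater=31 Juniper=28 → close Cedarfen (overflow 24)
  33÷2 = 16 each, +1 to first 1
Round 4: Greywater=48 Juniper=44 → close Greywater (overflow 36)
  48÷1 = 48 each, +1 to first 0

Closure order: Hollowpine, Ironridge, Cedarfen, Greywater
Last habitat: Juniper with 92 animals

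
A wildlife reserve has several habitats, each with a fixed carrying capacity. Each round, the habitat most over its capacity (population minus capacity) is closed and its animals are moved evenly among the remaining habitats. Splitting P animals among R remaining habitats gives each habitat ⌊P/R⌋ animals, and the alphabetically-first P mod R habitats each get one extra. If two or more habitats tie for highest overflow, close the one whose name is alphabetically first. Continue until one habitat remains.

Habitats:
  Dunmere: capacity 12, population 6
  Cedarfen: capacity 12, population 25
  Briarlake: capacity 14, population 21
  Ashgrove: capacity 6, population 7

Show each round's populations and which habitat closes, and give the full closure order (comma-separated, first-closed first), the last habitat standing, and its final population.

Round 1: Ashgrove=7 Briarlake=21 Cedarfen=25 Dunmere=6 → close Cedarfen (overflow 13)
  25÷3 = 8 each, +1 to first 1
Round 2: Ashgrove=16 Briarlake=29 Dunmere=14 → close Briarlake (overflow 15)
  29÷2 = 14 each, +1 to first 1
Round 3: Ashgrove=31 Dunmere=28 → close Ashgrove (overflow 25)
  31÷1 = 31 each, +1 to first 0

Closure order: Cedarfen, Briarlake, Ashgrove
Last habitat: Dunmere with 59 animals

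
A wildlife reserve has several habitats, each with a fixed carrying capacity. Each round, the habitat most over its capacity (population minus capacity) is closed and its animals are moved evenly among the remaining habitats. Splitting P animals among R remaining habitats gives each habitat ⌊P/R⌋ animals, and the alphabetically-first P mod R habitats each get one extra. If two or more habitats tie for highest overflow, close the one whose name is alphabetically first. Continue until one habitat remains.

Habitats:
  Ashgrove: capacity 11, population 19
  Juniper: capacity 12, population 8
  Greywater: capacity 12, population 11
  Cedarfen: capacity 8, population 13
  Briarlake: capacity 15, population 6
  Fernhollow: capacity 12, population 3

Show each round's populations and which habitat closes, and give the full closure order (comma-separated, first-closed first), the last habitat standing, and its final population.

Round 1: Ashgrove=19 Briarlake=6 Cedarfen=13 Fernhollow=3 Greywater=11 Juniper=8 → close Ashgrove (overflow 8)
  19÷5 = 3 each, +1 to first 4
Round 2: Briarlake=10 Cedarfen=17 Fernhollow=7 Greywater=15 Juniper=11 → close Cedarfen (overflow 9)
  17÷4 = 4 each, +1 to first 1
Round 3: Briarlake=15 Fernhollow=11 Greywater=19 Juniper=15 → close Greywater (overflow 7)
  19÷3 = 6 each, +1 to first 1
Round 4: Briarlake=22 Fernhollow=17 Juniper=21 → close Juniper (overflow 9)
  21÷2 = 10 each, +1 to first 1
Round 5: Briarlake=33 Fernhollow=27 → close Briarlake (overflow 18)
  33÷1 = 33 each, +1 to first 0

Closure order: Ashgrove, Cedarfen, Greywater, Juniper, Briarlake
Last habitat: Fernhollow with 60 animals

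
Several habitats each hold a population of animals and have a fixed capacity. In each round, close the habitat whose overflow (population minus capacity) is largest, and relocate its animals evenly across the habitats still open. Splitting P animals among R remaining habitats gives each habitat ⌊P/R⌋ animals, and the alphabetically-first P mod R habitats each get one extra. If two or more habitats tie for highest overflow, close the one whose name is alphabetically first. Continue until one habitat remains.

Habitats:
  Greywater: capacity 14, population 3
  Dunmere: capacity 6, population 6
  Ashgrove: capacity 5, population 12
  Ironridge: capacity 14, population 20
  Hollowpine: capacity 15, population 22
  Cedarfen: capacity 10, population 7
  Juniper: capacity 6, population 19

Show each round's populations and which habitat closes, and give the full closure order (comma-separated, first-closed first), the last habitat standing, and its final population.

Closure order: Juniper, Ashgrove, Hollowpine, Ironridge, Dunmere, Cedarfen
Last habitat: Greywater with 89 animals

Round 1: Ashgrove=12 Cedarfen=7 Dunmere=6 Greywater=3 Hollowpine=22 Ironridge=20 Juniper=19 → close Juniper (overflow 13)
  19÷6 = 3 each, +1 to first 1
Round 2: Ashgrove=16 Cedarfen=10 Dunmere=9 Greywater=6 Hollowpine=25 Ironridge=23 → close Ashgrove (overflow 11)
  16÷5 = 3 each, +1 to first 1
Round 3: Cedarfen=14 Dunmere=12 Greywater=9 Hollowpine=28 Ironridge=26 → close Hollowpine (overflow 13)
  28÷4 = 7 each, +1 to first 0
Round 4: Cedarfen=21 Dunmere=19 Greywater=16 Ironridge=33 → close Ironridge (overflow 19)
  33÷3 = 11 each, +1 to first 0
Round 5: Cedarfen=32 Dunmere=30 Greywater=27 → close Dunmere (overflow 24)
  30÷2 = 15 each, +1 to first 0
Round 6: Cedarfen=47 Greywater=42 → close Cedarfen (overflow 37)
  47÷1 = 47 each, +1 to first 0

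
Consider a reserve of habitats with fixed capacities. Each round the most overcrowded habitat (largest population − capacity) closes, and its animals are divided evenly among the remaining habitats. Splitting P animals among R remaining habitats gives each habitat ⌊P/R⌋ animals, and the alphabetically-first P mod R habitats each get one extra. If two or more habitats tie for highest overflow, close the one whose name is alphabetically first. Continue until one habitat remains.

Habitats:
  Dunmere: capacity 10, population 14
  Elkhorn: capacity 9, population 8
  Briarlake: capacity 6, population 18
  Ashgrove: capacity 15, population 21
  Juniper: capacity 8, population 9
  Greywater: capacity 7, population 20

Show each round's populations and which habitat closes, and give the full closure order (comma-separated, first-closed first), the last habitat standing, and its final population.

Closure order: Greywater, Briarlake, Ashgrove, Dunmere, Juniper
Last habitat: Elkhorn with 90 animals

Round 1: Ashgrove=21 Briarlake=18 Dunmere=14 Elkhorn=8 Greywater=20 Juniper=9 → close Greywater (overflow 13)
  20÷5 = 4 each, +1 to first 0
Round 2: Ashgrove=25 Briarlake=22 Dunmere=18 Elkhorn=12 Juniper=13 → close Briarlake (overflow 16)
  22÷4 = 5 each, +1 to first 2
Round 3: Ashgrove=31 Dunmere=24 Elkhorn=17 Juniper=18 → close Ashgrove (overflow 16)
  31÷3 = 10 each, +1 to first 1
Round 4: Dunmere=35 Elkhorn=27 Juniper=28 → close Dunmere (overflow 25)
  35÷2 = 17 each, +1 to first 1
Round 5: Elkhorn=45 Juniper=45 → close Juniper (overflow 37)
  45÷1 = 45 each, +1 to first 0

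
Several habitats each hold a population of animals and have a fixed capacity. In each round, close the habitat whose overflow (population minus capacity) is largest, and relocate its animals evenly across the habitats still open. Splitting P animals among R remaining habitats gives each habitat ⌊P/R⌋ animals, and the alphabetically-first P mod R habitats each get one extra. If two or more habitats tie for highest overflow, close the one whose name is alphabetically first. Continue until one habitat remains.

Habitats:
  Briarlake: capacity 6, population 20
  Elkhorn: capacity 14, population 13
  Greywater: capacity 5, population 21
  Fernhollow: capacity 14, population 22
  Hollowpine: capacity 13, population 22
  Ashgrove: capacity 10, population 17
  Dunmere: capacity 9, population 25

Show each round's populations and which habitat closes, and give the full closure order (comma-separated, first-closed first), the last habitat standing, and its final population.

Closure order: Dunmere, Greywater, Briarlake, Ashgrove, Fernhollow, Hollowpine
Last habitat: Elkhorn with 140 animals

Round 1: Ashgrove=17 Briarlake=20 Dunmere=25 Elkhorn=13 Fernhollow=22 Greywater=21 Hollowpine=22 → close Dunmere (overflow 16)
  25÷6 = 4 each, +1 to first 1
Round 2: Ashgrove=22 Briarlake=24 Elkhorn=17 Fernhollow=26 Greywater=25 Hollowpine=26 → close Greywater (overflow 20)
  25÷5 = 5 each, +1 to first 0
Round 3: Ashgrove=27 Briarlake=29 Elkhorn=22 Fernhollow=31 Hollowpine=31 → close Briarlake (overflow 23)
  29÷4 = 7 each, +1 to first 1
Round 4: Ashgrove=35 Elkhorn=29 Fernhollow=38 Hollowpine=38 → close Ashgrove (overflow 25)
  35÷3 = 11 each, +1 to first 2
Round 5: Elkhorn=41 Fernhollow=50 Hollowpine=49 → close Fernhollow (overflow 36)
  50÷2 = 25 each, +1 to first 0
Round 6: Elkhorn=66 Hollowpine=74 → close Hollowpine (overflow 61)
  74÷1 = 74 each, +1 to first 0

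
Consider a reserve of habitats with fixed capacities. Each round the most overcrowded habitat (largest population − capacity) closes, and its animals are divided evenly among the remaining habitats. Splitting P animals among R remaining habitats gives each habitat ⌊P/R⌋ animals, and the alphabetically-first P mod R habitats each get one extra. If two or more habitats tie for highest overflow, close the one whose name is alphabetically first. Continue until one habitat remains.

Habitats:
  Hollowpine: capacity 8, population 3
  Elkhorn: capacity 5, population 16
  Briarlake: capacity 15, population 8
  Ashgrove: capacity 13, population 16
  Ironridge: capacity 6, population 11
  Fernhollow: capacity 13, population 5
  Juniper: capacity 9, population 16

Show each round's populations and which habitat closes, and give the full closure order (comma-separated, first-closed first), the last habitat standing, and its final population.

Closure order: Elkhorn, Juniper, Ashgrove, Ironridge, Hollowpine, Briarlake
Last habitat: Fernhollow with 75 animals

Round 1: Ashgrove=16 Briarlake=8 Elkhorn=16 Fernhollow=5 Hollowpine=3 Ironridge=11 Juniper=16 → close Elkhorn (overflow 11)
  16÷6 = 2 each, +1 to first 4
Round 2: Ashgrove=19 Briarlake=11 Fernhollow=8 Hollowpine=6 Ironridge=13 Juniper=18 → close Juniper (overflow 9)
  18÷5 = 3 each, +1 to first 3
Round 3: Ashgrove=23 Briarlake=15 Fernhollow=12 Hollowpine=9 Ironridge=16 → close Ashgrove (overflow 10)
  23÷4 = 5 each, +1 to first 3
Round 4: Briarlake=21 Fernhollow=18 Hollowpine=15 Ironridge=21 → close Ironridge (overflow 15)
  21÷3 = 7 each, +1 to first 0
Round 5: Briarlake=28 Fernhollow=25 Hollowpine=22 → close Hollowpine (overflow 14)
  22÷2 = 11 each, +1 to first 0
Round 6: Briarlake=39 Fernhollow=36 → close Briarlake (overflow 24)
  39÷1 = 39 each, +1 to first 0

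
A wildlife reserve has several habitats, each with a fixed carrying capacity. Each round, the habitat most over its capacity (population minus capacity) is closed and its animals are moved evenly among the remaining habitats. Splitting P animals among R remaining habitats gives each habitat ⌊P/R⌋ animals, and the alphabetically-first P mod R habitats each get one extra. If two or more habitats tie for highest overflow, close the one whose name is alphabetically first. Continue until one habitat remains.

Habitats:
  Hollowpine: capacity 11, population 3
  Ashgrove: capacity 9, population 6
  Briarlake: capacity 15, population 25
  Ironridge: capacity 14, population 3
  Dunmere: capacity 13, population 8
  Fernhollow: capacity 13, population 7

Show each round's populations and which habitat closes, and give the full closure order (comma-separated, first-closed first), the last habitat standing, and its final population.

Round 1: Ashgrove=6 Briarlake=25 Dunmere=8 Fernhollow=7 Hollowpine=3 Ironridge=3 → close Briarlake (overflow 10)
  25÷5 = 5 each, +1 to first 0
Round 2: Ashgrove=11 Dunmere=13 Fernhollow=12 Hollowpine=8 Ironridge=8 → close Ashgrove (overflow 2)
  11÷4 = 2 each, +1 to first 3
Round 3: Dunmere=16 Fernhollow=15 Hollowpine=11 Ironridge=10 → close Dunmere (overflow 3)
  16÷3 = 5 each, +1 to first 1
Round 4: Fernhollow=21 Hollowpine=16 Ironridge=15 → close Fernhollow (overflow 8)
  21÷2 = 10 each, +1 to first 1
Round 5: Hollowpine=27 Ironridge=25 → close Hollowpine (overflow 16)
  27÷1 = 27 each, +1 to first 0

Closure order: Briarlake, Ashgrove, Dunmere, Fernhollow, Hollowpine
Last habitat: Ironridge with 52 animals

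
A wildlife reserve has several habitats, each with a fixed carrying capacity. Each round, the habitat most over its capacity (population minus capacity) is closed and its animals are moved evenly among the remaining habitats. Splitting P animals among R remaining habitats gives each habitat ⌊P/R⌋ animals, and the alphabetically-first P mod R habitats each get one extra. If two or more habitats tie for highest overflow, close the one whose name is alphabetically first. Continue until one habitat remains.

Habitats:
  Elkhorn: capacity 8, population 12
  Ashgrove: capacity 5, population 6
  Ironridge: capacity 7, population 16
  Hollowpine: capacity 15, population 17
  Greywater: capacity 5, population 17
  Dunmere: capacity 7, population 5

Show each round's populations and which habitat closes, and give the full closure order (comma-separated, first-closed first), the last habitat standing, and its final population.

Closure order: Greywater, Ironridge, Elkhorn, Ashgrove, Hollowpine
Last habitat: Dunmere with 73 animals

Round 1: Ashgrove=6 Dunmere=5 Elkhorn=12 Greywater=17 Hollowpine=17 Ironridge=16 → close Greywater (overflow 12)
  17÷5 = 3 each, +1 to first 2
Round 2: Ashgrove=10 Dunmere=9 Elkhorn=15 Hollowpine=20 Ironridge=19 → close Ironridge (overflow 12)
  19÷4 = 4 each, +1 to first 3
Round 3: Ashgrove=15 Dunmere=14 Elkhorn=20 Hollowpine=24 → close Elkhorn (overflow 12)
  20÷3 = 6 each, +1 to first 2
Round 4: Ashgrove=22 Dunmere=21 Hollowpine=30 → close Ashgrove (overflow 17)
  22÷2 = 11 each, +1 to first 0
Round 5: Dunmere=32 Hollowpine=41 → close Hollowpine (overflow 26)
  41÷1 = 41 each, +1 to first 0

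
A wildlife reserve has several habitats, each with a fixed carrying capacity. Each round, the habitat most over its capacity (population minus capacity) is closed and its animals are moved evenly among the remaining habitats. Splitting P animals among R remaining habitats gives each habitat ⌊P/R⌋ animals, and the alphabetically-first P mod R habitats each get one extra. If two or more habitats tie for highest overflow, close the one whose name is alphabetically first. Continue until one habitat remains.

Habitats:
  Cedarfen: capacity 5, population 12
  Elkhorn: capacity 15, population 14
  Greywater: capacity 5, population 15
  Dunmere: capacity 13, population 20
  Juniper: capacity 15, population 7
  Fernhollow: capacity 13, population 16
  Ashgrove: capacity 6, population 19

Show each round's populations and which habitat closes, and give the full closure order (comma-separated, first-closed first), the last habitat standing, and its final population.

Closure order: Ashgrove, Greywater, Cedarfen, Dunmere, Fernhollow, Elkhorn
Last habitat: Juniper with 103 animals

Round 1: Ashgrove=19 Cedarfen=12 Dunmere=20 Elkhorn=14 Fernhollow=16 Greywater=15 Juniper=7 → close Ashgrove (overflow 13)
  19÷6 = 3 each, +1 to first 1
Round 2: Cedarfen=16 Dunmere=23 Elkhorn=17 Fernhollow=19 Greywater=18 Juniper=10 → close Greywater (overflow 13)
  18÷5 = 3 each, +1 to first 3
Round 3: Cedarfen=20 Dunmere=27 Elkhorn=21 Fernhollow=22 Juniper=13 → close Cedarfen (overflow 15)
  20÷4 = 5 each, +1 to first 0
Round 4: Dunmere=32 Elkhorn=26 Fernhollow=27 Juniper=18 → close Dunmere (overflow 19)
  32÷3 = 10 each, +1 to first 2
Round 5: Elkhorn=37 Fernhollow=38 Juniper=28 → close Fernhollow (overflow 25)
  38÷2 = 19 each, +1 to first 0
Round 6: Elkhorn=56 Juniper=47 → close Elkhorn (overflow 41)
  56÷1 = 56 each, +1 to first 0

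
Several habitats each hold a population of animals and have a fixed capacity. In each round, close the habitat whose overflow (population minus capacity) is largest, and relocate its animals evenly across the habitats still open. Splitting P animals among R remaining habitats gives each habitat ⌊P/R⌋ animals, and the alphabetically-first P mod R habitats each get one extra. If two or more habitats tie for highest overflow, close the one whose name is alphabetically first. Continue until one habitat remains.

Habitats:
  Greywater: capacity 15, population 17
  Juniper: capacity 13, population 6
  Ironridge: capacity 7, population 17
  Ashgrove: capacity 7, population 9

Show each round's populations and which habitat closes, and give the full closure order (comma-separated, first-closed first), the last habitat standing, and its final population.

Round 1: Ashgrove=9 Greywater=17 Ironridge=17 Juniper=6 → close Ironridge (overflow 10)
  17÷3 = 5 each, +1 to first 2
Round 2: Ashgrove=15 Greywater=23 Juniper=11 → close Ashgrove (overflow 8)
  15÷2 = 7 each, +1 to first 1
Round 3: Greywater=31 Juniper=18 → close Greywater (overflow 16)
  31÷1 = 31 each, +1 to first 0

Closure order: Ironridge, Ashgrove, Greywater
Last habitat: Juniper with 49 animals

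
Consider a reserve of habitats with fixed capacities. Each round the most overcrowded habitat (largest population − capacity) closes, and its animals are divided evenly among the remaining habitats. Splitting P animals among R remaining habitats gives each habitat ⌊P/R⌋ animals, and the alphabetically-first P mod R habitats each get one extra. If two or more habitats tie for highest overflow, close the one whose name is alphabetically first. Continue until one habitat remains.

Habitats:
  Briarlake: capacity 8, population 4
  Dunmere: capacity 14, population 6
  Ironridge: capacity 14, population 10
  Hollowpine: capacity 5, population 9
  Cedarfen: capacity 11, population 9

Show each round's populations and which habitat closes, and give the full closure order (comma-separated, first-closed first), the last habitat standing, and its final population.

Closure order: Hollowpine, Cedarfen, Briarlake, Ironridge
Last habitat: Dunmere with 38 animals

Round 1: Briarlake=4 Cedarfen=9 Dunmere=6 Hollowpine=9 Ironridge=10 → close Hollowpine (overflow 4)
  9÷4 = 2 each, +1 to first 1
Round 2: Briarlake=7 Cedarfen=11 Dunmere=8 Ironridge=12 → close Cedarfen (overflow 0)
  11÷3 = 3 each, +1 to first 2
Round 3: Briarlake=11 Dunmere=12 Ironridge=15 → close Briarlake (overflow 3)
  11÷2 = 5 each, +1 to first 1
Round 4: Dunmere=18 Ironridge=20 → close Ironridge (overflow 6)
  20÷1 = 20 each, +1 to first 0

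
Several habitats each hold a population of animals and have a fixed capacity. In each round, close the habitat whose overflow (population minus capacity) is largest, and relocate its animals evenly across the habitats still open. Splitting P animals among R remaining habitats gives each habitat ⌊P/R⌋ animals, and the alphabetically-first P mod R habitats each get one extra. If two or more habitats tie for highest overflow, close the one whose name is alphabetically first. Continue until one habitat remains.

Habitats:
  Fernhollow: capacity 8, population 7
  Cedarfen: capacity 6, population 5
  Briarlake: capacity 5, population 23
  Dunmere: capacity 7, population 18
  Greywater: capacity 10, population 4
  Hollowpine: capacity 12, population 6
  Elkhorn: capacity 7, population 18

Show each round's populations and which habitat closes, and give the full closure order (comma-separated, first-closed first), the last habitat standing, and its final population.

Round 1: Briarlake=23 Cedarfen=5 Dunmere=18 Elkhorn=18 Fernhollow=7 Greywater=4 Hollowpine=6 → close Briarlake (overflow 18)
  23÷6 = 3 each, +1 to first 5
Round 2: Cedarfen=9 Dunmere=22 Elkhorn=22 Fernhollow=11 Greywater=8 Hollowpine=9 → close Dunmere (overflow 15)
  22÷5 = 4 each, +1 to first 2
Round 3: Cedarfen=14 Elkhorn=27 Fernhollow=15 Greywater=12 Hollowpine=13 → close Elkhorn (overflow 20)
  27÷4 = 6 each, +1 to first 3
Round 4: Cedarfen=21 Fernhollow=22 Greywater=19 Hollowpine=19 → close Cedarfen (overflow 15)
  21÷3 = 7 each, +1 to first 0
Round 5: Fernhollow=29 Greywater=26 Hollowpine=26 → close Fernhollow (overflow 21)
  29÷2 = 14 each, +1 to first 1
Round 6: Greywater=41 Hollowpine=40 → close Greywater (overflow 31)
  41÷1 = 41 each, +1 to first 0

Closure order: Briarlake, Dunmere, Elkhorn, Cedarfen, Fernhollow, Greywater
Last habitat: Hollowpine with 81 animals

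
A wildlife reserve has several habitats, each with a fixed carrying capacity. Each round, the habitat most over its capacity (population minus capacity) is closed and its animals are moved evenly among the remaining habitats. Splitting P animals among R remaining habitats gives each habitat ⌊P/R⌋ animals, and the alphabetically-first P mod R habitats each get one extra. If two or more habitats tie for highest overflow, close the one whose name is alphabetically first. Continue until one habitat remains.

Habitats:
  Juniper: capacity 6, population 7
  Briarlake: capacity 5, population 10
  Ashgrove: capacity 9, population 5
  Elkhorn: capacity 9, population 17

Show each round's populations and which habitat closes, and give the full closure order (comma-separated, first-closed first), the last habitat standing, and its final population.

Closure order: Elkhorn, Briarlake, Juniper
Last habitat: Ashgrove with 39 animals

Round 1: Ashgrove=5 Briarlake=10 Elkhorn=17 Juniper=7 → close Elkhorn (overflow 8)
  17÷3 = 5 each, +1 to first 2
Round 2: Ashgrove=11 Briarlake=16 Juniper=12 → close Briarlake (overflow 11)
  16÷2 = 8 each, +1 to first 0
Round 3: Ashgrove=19 Juniper=20 → close Juniper (overflow 14)
  20÷1 = 20 each, +1 to first 0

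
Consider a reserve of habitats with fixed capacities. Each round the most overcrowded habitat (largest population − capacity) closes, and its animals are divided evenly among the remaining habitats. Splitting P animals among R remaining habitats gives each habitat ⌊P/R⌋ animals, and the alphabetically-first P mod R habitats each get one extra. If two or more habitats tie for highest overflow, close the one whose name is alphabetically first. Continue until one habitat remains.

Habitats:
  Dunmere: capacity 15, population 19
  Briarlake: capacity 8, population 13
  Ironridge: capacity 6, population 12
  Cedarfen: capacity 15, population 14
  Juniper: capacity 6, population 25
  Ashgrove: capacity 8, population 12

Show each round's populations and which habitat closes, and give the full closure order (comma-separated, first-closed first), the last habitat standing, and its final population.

Round 1: Ashgrove=12 Briarlake=13 Cedarfen=14 Dunmere=19 Ironridge=12 Juniper=25 → close Juniper (overflow 19)
  25÷5 = 5 each, +1 to first 0
Round 2: Ashgrove=17 Briarlake=18 Cedarfen=19 Dunmere=24 Ironridge=17 → close Ironridge (overflow 11)
  17÷4 = 4 each, +1 to first 1
Round 3: Ashgrove=22 Briarlake=22 Cedarfen=23 Dunmere=28 → close Ashgrove (overflow 14)
  22÷3 = 7 each, +1 to first 1
Round 4: Briarlake=30 Cedarfen=30 Dunmere=35 → close Briarlake (overflow 22)
  30÷2 = 15 each, +1 to first 0
Round 5: Cedarfen=45 Dunmere=50 → close Dunmere (overflow 35)
  50÷1 = 50 each, +1 to first 0

Closure order: Juniper, Ironridge, Ashgrove, Briarlake, Dunmere
Last habitat: Cedarfen with 95 animals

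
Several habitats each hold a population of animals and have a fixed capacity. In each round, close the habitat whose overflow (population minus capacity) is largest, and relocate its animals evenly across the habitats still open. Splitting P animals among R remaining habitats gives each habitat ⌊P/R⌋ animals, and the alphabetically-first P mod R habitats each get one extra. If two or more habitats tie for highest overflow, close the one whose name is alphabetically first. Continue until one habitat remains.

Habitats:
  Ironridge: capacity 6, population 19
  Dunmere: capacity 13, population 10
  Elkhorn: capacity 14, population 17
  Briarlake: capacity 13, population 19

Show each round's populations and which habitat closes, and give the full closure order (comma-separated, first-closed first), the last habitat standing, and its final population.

Closure order: Ironridge, Briarlake, Elkhorn
Last habitat: Dunmere with 65 animals

Round 1: Briarlake=19 Dunmere=10 Elkhorn=17 Ironridge=19 → close Ironridge (overflow 13)
  19÷3 = 6 each, +1 to first 1
Round 2: Briarlake=26 Dunmere=16 Elkhorn=23 → close Briarlake (overflow 13)
  26÷2 = 13 each, +1 to first 0
Round 3: Dunmere=29 Elkhorn=36 → close Elkhorn (overflow 22)
  36÷1 = 36 each, +1 to first 0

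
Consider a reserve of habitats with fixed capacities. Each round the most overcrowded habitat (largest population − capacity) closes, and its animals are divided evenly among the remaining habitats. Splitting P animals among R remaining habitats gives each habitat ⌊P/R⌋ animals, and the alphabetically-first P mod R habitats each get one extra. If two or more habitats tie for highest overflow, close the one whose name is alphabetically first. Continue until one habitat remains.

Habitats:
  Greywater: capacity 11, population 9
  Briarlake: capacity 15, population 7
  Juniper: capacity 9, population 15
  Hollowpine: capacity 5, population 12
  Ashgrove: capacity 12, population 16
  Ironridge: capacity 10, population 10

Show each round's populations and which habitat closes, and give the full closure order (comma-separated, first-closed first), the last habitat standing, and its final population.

Round 1: Ashgrove=16 Briarlake=7 Greywater=9 Hollowpine=12 Ironridge=10 Juniper=15 → close Hollowpine (overflow 7)
  12÷5 = 2 each, +1 to first 2
Round 2: Ashgrove=19 Briarlake=10 Greywater=11 Ironridge=12 Juniper=17 → close Juniper (overflow 8)
  17÷4 = 4 each, +1 to first 1
Round 3: Ashgrove=24 Briarlake=14 Greywater=15 Ironridge=16 → close Ashgrove (overflow 12)
  24÷3 = 8 each, +1 to first 0
Round 4: Briarlake=22 Greywater=23 Ironridge=24 → close Ironridge (overflow 14)
  24÷2 = 12 each, +1 to first 0
Round 5: Briarlake=34 Greywater=35 → close Greywater (overflow 24)
  35÷1 = 35 each, +1 to first 0

Closure order: Hollowpine, Juniper, Ashgrove, Ironridge, Greywater
Last habitat: Briarlake with 69 animals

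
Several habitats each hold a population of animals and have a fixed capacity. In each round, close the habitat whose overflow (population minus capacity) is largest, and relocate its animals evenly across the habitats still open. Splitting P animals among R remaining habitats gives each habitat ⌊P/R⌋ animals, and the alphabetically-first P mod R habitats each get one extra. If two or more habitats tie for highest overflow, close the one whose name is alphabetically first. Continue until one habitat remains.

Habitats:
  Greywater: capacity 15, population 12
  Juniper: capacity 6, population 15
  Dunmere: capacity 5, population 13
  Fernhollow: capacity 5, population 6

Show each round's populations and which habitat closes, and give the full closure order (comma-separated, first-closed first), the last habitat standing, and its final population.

Closure order: Juniper, Dunmere, Fernhollow
Last habitat: Greywater with 46 animals

Round 1: Dunmere=13 Fernhollow=6 Greywater=12 Juniper=15 → close Juniper (overflow 9)
  15÷3 = 5 each, +1 to first 0
Round 2: Dunmere=18 Fernhollow=11 Greywater=17 → close Dunmere (overflow 13)
  18÷2 = 9 each, +1 to first 0
Round 3: Fernhollow=20 Greywater=26 → close Fernhollow (overflow 15)
  20÷1 = 20 each, +1 to first 0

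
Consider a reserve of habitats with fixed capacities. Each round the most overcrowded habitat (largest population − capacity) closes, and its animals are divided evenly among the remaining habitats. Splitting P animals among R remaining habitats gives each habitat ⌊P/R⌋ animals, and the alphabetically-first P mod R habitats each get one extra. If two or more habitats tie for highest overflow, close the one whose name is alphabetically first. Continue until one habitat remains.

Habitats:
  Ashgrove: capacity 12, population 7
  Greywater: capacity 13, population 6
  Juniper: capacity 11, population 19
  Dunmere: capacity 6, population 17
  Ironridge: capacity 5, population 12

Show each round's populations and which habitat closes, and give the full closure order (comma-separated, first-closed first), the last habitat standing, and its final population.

Closure order: Dunmere, Juniper, Ironridge, Ashgrove
Last habitat: Greywater with 61 animals

Round 1: Ashgrove=7 Dunmere=17 Greywater=6 Ironridge=12 Juniper=19 → close Dunmere (overflow 11)
  17÷4 = 4 each, +1 to first 1
Round 2: Ashgrove=12 Greywater=10 Ironridge=16 Juniper=23 → close Juniper (overflow 12)
  23÷3 = 7 each, +1 to first 2
Round 3: Ashgrove=20 Greywater=18 Ironridge=23 → close Ironridge (overflow 18)
  23÷2 = 11 each, +1 to first 1
Round 4: Ashgrove=32 Greywater=29 → close Ashgrove (overflow 20)
  32÷1 = 32 each, +1 to first 0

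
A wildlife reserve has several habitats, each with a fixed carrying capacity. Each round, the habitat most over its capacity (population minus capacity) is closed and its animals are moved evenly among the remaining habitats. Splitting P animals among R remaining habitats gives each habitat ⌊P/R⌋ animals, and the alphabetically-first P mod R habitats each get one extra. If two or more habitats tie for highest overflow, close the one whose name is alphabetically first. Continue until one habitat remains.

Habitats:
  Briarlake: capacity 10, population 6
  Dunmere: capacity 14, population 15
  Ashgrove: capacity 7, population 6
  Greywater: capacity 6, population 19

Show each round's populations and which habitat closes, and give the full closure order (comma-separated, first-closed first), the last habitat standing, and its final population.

Closure order: Greywater, Dunmere, Ashgrove
Last habitat: Briarlake with 46 animals

Round 1: Ashgrove=6 Briarlake=6 Dunmere=15 Greywater=19 → close Greywater (overflow 13)
  19÷3 = 6 each, +1 to first 1
Round 2: Ashgrove=13 Briarlake=12 Dunmere=21 → close Dunmere (overflow 7)
  21÷2 = 10 each, +1 to first 1
Round 3: Ashgrove=24 Briarlake=22 → close Ashgrove (overflow 17)
  24÷1 = 24 each, +1 to first 0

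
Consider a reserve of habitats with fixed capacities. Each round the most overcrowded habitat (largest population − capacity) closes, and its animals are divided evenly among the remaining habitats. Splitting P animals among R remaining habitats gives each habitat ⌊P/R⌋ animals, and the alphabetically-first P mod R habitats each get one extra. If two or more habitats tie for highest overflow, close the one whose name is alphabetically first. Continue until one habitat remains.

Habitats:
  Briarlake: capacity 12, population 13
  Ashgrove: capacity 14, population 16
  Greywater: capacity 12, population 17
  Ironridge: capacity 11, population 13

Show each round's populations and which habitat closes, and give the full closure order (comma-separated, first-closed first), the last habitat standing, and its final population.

Closure order: Greywater, Ashgrove, Briarlake
Last habitat: Ironridge with 59 animals

Round 1: Ashgrove=16 Briarlake=13 Greywater=17 Ironridge=13 → close Greywater (overflow 5)
  17÷3 = 5 each, +1 to first 2
Round 2: Ashgrove=22 Briarlake=19 Ironridge=18 → close Ashgrove (overflow 8)
  22÷2 = 11 each, +1 to first 0
Round 3: Briarlake=30 Ironridge=29 → close Briarlake (overflow 18)
  30÷1 = 30 each, +1 to first 0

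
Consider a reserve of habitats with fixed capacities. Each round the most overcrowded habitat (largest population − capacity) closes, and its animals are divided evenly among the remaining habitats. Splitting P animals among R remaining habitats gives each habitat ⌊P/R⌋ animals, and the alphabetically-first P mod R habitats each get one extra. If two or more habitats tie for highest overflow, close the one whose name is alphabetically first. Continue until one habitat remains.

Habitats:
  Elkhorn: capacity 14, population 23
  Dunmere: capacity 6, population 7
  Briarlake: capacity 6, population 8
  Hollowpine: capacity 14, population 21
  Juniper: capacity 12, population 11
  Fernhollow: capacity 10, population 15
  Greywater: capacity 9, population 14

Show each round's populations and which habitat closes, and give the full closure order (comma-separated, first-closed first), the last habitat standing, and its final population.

Round 1: Briarlake=8 Dunmere=7 Elkhorn=23 Fernhollow=15 Greywater=14 Hollowpine=21 Juniper=11 → close Elkhorn (overflow 9)
  23÷6 = 3 each, +1 to first 5
Round 2: Briarlake=12 Dunmere=11 Fernhollow=19 Greywater=18 Hollowpine=25 Juniper=14 → close Hollowpine (overflow 11)
  25÷5 = 5 each, +1 to first 0
Round 3: Briarlake=17 Dunmere=16 Fernhollow=24 Greywater=23 Juniper=19 → close Fernhollow (overflow 14)
  24÷4 = 6 each, +1 to first 0
Round 4: Briarlake=23 Dunmere=22 Greywater=29 Juniper=25 → close Greywater (overflow 20)
  29÷3 = 9 each, +1 to first 2
Round 5: Briarlake=33 Dunmere=32 Juniper=34 → close Briarlake (overflow 27)
  33÷2 = 16 each, +1 to first 1
Round 6: Dunmere=49 Juniper=50 → close Dunmere (overflow 43)
  49÷1 = 49 each, +1 to first 0

Closure order: Elkhorn, Hollowpine, Fernhollow, Greywater, Briarlake, Dunmere
Last habitat: Juniper with 99 animals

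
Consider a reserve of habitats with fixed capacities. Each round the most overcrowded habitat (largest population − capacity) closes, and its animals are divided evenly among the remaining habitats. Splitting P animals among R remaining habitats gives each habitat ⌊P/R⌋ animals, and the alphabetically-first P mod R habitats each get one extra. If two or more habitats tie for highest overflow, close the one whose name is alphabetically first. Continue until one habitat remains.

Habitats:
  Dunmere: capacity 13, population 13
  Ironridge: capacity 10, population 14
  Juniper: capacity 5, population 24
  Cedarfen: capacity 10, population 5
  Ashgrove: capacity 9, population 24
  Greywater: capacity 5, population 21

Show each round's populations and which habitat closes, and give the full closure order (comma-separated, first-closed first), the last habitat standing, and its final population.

Round 1: Ashgrove=24 Cedarfen=5 Dunmere=13 Greywater=21 Ironridge=14 Juniper=24 → close Juniper (overflow 19)
  24÷5 = 4 each, +1 to first 4
Round 2: Ashgrove=29 Cedarfen=10 Dunmere=18 Greywater=26 Ironridge=18 → close Greywater (overflow 21)
  26÷4 = 6 each, +1 to first 2
Round 3: Ashgrove=36 Cedarfen=17 Dunmere=24 Ironridge=24 → close Ashgrove (overflow 27)
  36÷3 = 12 each, +1 to first 0
Round 4: Cedarfen=29 Dunmere=36 Ironridge=36 → close Ironridge (overflow 26)
  36÷2 = 18 each, +1 to first 0
Round 5: Cedarfen=47 Dunmere=54 → close Dunmere (overflow 41)
  54÷1 = 54 each, +1 to first 0

Closure order: Juniper, Greywater, Ashgrove, Ironridge, Dunmere
Last habitat: Cedarfen with 101 animals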